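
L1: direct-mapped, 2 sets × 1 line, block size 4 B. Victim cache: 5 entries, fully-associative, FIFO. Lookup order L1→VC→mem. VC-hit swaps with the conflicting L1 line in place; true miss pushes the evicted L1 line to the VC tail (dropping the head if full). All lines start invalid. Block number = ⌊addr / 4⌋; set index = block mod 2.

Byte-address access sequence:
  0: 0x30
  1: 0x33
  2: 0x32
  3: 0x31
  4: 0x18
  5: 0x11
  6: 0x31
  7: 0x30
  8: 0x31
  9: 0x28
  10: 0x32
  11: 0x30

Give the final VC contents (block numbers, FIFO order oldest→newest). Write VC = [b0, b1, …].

VC = [4, 6, 10]

  [0] addr=0x30 blk=12 s=0: MISS | VC []
  [1] addr=0x33 blk=12 s=0: L1-HIT | VC []
  [2] addr=0x32 blk=12 s=0: L1-HIT | VC []
  [3] addr=0x31 blk=12 s=0: L1-HIT | VC []
  [4] addr=0x18 blk=6 s=0: MISS | VC [12]
  [5] addr=0x11 blk=4 s=0: MISS | VC [12, 6]
  [6] addr=0x31 blk=12 s=0: VC-HIT | VC [4, 6]
  [7] addr=0x30 blk=12 s=0: L1-HIT | VC [4, 6]
  [8] addr=0x31 blk=12 s=0: L1-HIT | VC [4, 6]
  [9] addr=0x28 blk=10 s=0: MISS | VC [4, 6, 12]
  [10] addr=0x32 blk=12 s=0: VC-HIT | VC [4, 6, 10]
  [11] addr=0x30 blk=12 s=0: L1-HIT | VC [4, 6, 10]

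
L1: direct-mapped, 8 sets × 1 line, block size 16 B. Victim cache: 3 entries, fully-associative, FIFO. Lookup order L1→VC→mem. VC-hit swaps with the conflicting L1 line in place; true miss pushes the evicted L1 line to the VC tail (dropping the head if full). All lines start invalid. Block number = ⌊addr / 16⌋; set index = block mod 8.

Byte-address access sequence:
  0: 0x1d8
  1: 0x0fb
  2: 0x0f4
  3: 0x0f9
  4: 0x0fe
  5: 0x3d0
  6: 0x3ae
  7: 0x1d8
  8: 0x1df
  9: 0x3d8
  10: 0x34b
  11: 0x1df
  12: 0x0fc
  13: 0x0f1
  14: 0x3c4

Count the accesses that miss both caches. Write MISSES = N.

0: 0x1d8 (blk 29, set 5) → MISS  vc=[]
1: 0xfb (blk 15, set 7) → MISS  vc=[]
2: 0xf4 (blk 15, set 7) → L1-HIT  vc=[]
3: 0xf9 (blk 15, set 7) → L1-HIT  vc=[]
4: 0xfe (blk 15, set 7) → L1-HIT  vc=[]
5: 0x3d0 (blk 61, set 5) → MISS  vc=[29]
6: 0x3ae (blk 58, set 2) → MISS  vc=[29]
7: 0x1d8 (blk 29, set 5) → VC-HIT  vc=[61]
8: 0x1df (blk 29, set 5) → L1-HIT  vc=[61]
9: 0x3d8 (blk 61, set 5) → VC-HIT  vc=[29]
10: 0x34b (blk 52, set 4) → MISS  vc=[29]
11: 0x1df (blk 29, set 5) → VC-HIT  vc=[61]
12: 0xfc (blk 15, set 7) → L1-HIT  vc=[61]
13: 0xf1 (blk 15, set 7) → L1-HIT  vc=[61]
14: 0x3c4 (blk 60, set 4) → MISS  vc=[61, 52]

MISSES = 6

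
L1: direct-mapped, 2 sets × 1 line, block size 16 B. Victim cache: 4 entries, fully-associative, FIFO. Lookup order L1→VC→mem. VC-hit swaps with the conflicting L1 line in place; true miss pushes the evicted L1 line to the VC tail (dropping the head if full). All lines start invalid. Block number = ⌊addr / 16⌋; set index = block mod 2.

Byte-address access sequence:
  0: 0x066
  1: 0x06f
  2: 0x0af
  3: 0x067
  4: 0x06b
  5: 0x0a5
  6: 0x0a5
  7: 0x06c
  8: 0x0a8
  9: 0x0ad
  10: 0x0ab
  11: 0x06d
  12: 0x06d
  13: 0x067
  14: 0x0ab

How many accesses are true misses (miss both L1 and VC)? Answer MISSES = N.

  [0] addr=0x66 blk=6 s=0: MISS | VC []
  [1] addr=0x6f blk=6 s=0: L1-HIT | VC []
  [2] addr=0xaf blk=10 s=0: MISS | VC [6]
  [3] addr=0x67 blk=6 s=0: VC-HIT | VC [10]
  [4] addr=0x6b blk=6 s=0: L1-HIT | VC [10]
  [5] addr=0xa5 blk=10 s=0: VC-HIT | VC [6]
  [6] addr=0xa5 blk=10 s=0: L1-HIT | VC [6]
  [7] addr=0x6c blk=6 s=0: VC-HIT | VC [10]
  [8] addr=0xa8 blk=10 s=0: VC-HIT | VC [6]
  [9] addr=0xad blk=10 s=0: L1-HIT | VC [6]
  [10] addr=0xab blk=10 s=0: L1-HIT | VC [6]
  [11] addr=0x6d blk=6 s=0: VC-HIT | VC [10]
  [12] addr=0x6d blk=6 s=0: L1-HIT | VC [10]
  [13] addr=0x67 blk=6 s=0: L1-HIT | VC [10]
  [14] addr=0xab blk=10 s=0: VC-HIT | VC [6]

MISSES = 2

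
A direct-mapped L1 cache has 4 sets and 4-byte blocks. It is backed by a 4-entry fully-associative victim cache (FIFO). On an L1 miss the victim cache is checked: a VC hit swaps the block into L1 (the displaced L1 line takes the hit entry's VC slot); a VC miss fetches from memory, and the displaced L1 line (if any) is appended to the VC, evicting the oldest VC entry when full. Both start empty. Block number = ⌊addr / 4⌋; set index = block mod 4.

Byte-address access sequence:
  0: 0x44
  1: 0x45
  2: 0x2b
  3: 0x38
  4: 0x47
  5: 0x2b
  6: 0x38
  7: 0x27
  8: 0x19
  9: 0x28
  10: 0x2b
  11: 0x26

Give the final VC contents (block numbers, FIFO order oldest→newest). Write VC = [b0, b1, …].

0: 0x44 (blk 17, set 1) → MISS  vc=[]
1: 0x45 (blk 17, set 1) → L1-HIT  vc=[]
2: 0x2b (blk 10, set 2) → MISS  vc=[]
3: 0x38 (blk 14, set 2) → MISS  vc=[10]
4: 0x47 (blk 17, set 1) → L1-HIT  vc=[10]
5: 0x2b (blk 10, set 2) → VC-HIT  vc=[14]
6: 0x38 (blk 14, set 2) → VC-HIT  vc=[10]
7: 0x27 (blk 9, set 1) → MISS  vc=[10, 17]
8: 0x19 (blk 6, set 2) → MISS  vc=[10, 17, 14]
9: 0x28 (blk 10, set 2) → VC-HIT  vc=[6, 17, 14]
10: 0x2b (blk 10, set 2) → L1-HIT  vc=[6, 17, 14]
11: 0x26 (blk 9, set 1) → L1-HIT  vc=[6, 17, 14]

VC = [6, 17, 14]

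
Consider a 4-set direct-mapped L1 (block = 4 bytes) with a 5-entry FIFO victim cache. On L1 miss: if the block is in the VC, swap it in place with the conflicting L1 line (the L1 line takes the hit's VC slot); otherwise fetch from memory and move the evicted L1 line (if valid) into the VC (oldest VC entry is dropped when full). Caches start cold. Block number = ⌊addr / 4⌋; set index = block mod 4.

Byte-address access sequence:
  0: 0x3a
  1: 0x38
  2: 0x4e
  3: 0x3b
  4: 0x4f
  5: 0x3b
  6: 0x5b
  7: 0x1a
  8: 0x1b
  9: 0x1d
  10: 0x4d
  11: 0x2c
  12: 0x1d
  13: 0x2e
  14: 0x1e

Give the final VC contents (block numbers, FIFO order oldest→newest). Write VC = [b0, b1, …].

VC = [14, 22, 11, 19]

  [0] addr=0x3a blk=14 s=2: MISS | VC []
  [1] addr=0x38 blk=14 s=2: L1-HIT | VC []
  [2] addr=0x4e blk=19 s=3: MISS | VC []
  [3] addr=0x3b blk=14 s=2: L1-HIT | VC []
  [4] addr=0x4f blk=19 s=3: L1-HIT | VC []
  [5] addr=0x3b blk=14 s=2: L1-HIT | VC []
  [6] addr=0x5b blk=22 s=2: MISS | VC [14]
  [7] addr=0x1a blk=6 s=2: MISS | VC [14, 22]
  [8] addr=0x1b blk=6 s=2: L1-HIT | VC [14, 22]
  [9] addr=0x1d blk=7 s=3: MISS | VC [14, 22, 19]
  [10] addr=0x4d blk=19 s=3: VC-HIT | VC [14, 22, 7]
  [11] addr=0x2c blk=11 s=3: MISS | VC [14, 22, 7, 19]
  [12] addr=0x1d blk=7 s=3: VC-HIT | VC [14, 22, 11, 19]
  [13] addr=0x2e blk=11 s=3: VC-HIT | VC [14, 22, 7, 19]
  [14] addr=0x1e blk=7 s=3: VC-HIT | VC [14, 22, 11, 19]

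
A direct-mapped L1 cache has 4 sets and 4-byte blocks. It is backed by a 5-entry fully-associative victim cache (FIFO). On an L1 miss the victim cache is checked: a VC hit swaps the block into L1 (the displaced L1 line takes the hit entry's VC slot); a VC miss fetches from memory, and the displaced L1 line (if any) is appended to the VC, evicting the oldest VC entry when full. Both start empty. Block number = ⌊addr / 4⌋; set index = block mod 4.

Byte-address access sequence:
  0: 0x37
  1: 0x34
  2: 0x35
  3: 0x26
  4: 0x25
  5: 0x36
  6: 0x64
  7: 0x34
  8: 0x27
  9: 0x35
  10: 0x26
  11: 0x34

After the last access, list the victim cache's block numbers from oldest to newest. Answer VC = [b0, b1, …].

VC = [9, 25]

#0 0x37→b13/s1 MISS; vc=[]
#1 0x34→b13/s1 L1-HIT; vc=[]
#2 0x35→b13/s1 L1-HIT; vc=[]
#3 0x26→b9/s1 MISS; vc=[13]
#4 0x25→b9/s1 L1-HIT; vc=[13]
#5 0x36→b13/s1 VC-HIT; vc=[9]
#6 0x64→b25/s1 MISS; vc=[9,13]
#7 0x34→b13/s1 VC-HIT; vc=[9,25]
#8 0x27→b9/s1 VC-HIT; vc=[13,25]
#9 0x35→b13/s1 VC-HIT; vc=[9,25]
#10 0x26→b9/s1 VC-HIT; vc=[13,25]
#11 0x34→b13/s1 VC-HIT; vc=[9,25]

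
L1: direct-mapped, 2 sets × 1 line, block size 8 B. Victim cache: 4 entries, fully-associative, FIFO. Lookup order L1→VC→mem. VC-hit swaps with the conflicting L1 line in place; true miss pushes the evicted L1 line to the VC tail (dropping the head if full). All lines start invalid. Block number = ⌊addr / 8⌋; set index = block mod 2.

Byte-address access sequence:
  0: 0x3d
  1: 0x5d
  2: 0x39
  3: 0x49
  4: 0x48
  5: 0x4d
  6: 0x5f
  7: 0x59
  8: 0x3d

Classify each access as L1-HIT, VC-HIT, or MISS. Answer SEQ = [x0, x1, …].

SEQ = [MISS, MISS, VC-HIT, MISS, L1-HIT, L1-HIT, VC-HIT, L1-HIT, VC-HIT]

#0 0x3d→b7/s1 MISS; vc=[]
#1 0x5d→b11/s1 MISS; vc=[7]
#2 0x39→b7/s1 VC-HIT; vc=[11]
#3 0x49→b9/s1 MISS; vc=[11,7]
#4 0x48→b9/s1 L1-HIT; vc=[11,7]
#5 0x4d→b9/s1 L1-HIT; vc=[11,7]
#6 0x5f→b11/s1 VC-HIT; vc=[9,7]
#7 0x59→b11/s1 L1-HIT; vc=[9,7]
#8 0x3d→b7/s1 VC-HIT; vc=[9,11]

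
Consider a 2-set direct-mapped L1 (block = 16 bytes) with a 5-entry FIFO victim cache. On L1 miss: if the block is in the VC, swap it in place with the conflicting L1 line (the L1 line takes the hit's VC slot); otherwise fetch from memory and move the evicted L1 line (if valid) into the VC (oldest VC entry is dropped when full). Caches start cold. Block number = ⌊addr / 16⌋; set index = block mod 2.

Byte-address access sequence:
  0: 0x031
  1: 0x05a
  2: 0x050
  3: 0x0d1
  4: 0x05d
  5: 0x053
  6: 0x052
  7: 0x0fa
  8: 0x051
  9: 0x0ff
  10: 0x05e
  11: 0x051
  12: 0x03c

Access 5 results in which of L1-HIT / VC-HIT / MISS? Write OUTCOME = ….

0: 0x31 (blk 3, set 1) → MISS  vc=[]
1: 0x5a (blk 5, set 1) → MISS  vc=[3]
2: 0x50 (blk 5, set 1) → L1-HIT  vc=[3]
3: 0xd1 (blk 13, set 1) → MISS  vc=[3, 5]
4: 0x5d (blk 5, set 1) → VC-HIT  vc=[3, 13]
5: 0x53 (blk 5, set 1) → L1-HIT  vc=[3, 13]
6: 0x52 (blk 5, set 1) → L1-HIT  vc=[3, 13]
7: 0xfa (blk 15, set 1) → MISS  vc=[3, 13, 5]
8: 0x51 (blk 5, set 1) → VC-HIT  vc=[3, 13, 15]
9: 0xff (blk 15, set 1) → VC-HIT  vc=[3, 13, 5]
10: 0x5e (blk 5, set 1) → VC-HIT  vc=[3, 13, 15]
11: 0x51 (blk 5, set 1) → L1-HIT  vc=[3, 13, 15]
12: 0x3c (blk 3, set 1) → VC-HIT  vc=[5, 13, 15]

OUTCOME = L1-HIT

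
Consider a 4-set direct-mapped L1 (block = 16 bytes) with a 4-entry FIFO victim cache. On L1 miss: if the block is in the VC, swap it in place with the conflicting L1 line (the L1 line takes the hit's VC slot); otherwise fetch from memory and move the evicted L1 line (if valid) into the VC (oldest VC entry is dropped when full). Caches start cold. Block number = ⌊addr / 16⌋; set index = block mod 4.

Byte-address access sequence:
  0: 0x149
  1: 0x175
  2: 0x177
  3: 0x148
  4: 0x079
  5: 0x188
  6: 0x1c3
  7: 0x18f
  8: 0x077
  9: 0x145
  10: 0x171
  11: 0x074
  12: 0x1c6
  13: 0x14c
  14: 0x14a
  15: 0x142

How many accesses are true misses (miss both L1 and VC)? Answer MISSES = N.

MISSES = 5

#0 0x149→b20/s0 MISS; vc=[]
#1 0x175→b23/s3 MISS; vc=[]
#2 0x177→b23/s3 L1-HIT; vc=[]
#3 0x148→b20/s0 L1-HIT; vc=[]
#4 0x79→b7/s3 MISS; vc=[23]
#5 0x188→b24/s0 MISS; vc=[23,20]
#6 0x1c3→b28/s0 MISS; vc=[23,20,24]
#7 0x18f→b24/s0 VC-HIT; vc=[23,20,28]
#8 0x77→b7/s3 L1-HIT; vc=[23,20,28]
#9 0x145→b20/s0 VC-HIT; vc=[23,24,28]
#10 0x171→b23/s3 VC-HIT; vc=[7,24,28]
#11 0x74→b7/s3 VC-HIT; vc=[23,24,28]
#12 0x1c6→b28/s0 VC-HIT; vc=[23,24,20]
#13 0x14c→b20/s0 VC-HIT; vc=[23,24,28]
#14 0x14a→b20/s0 L1-HIT; vc=[23,24,28]
#15 0x142→b20/s0 L1-HIT; vc=[23,24,28]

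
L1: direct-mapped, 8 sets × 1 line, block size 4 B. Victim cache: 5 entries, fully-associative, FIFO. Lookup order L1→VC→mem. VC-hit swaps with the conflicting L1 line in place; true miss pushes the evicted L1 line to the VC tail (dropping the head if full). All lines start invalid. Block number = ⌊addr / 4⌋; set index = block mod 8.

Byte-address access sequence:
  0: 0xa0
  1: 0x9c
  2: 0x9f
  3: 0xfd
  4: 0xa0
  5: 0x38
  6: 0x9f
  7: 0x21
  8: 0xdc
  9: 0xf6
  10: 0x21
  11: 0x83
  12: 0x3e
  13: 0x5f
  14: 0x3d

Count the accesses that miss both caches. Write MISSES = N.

MISSES = 10

0: 0xa0 (blk 40, set 0) → MISS  vc=[]
1: 0x9c (blk 39, set 7) → MISS  vc=[]
2: 0x9f (blk 39, set 7) → L1-HIT  vc=[]
3: 0xfd (blk 63, set 7) → MISS  vc=[39]
4: 0xa0 (blk 40, set 0) → L1-HIT  vc=[39]
5: 0x38 (blk 14, set 6) → MISS  vc=[39]
6: 0x9f (blk 39, set 7) → VC-HIT  vc=[63]
7: 0x21 (blk 8, set 0) → MISS  vc=[63, 40]
8: 0xdc (blk 55, set 7) → MISS  vc=[63, 40, 39]
9: 0xf6 (blk 61, set 5) → MISS  vc=[63, 40, 39]
10: 0x21 (blk 8, set 0) → L1-HIT  vc=[63, 40, 39]
11: 0x83 (blk 32, set 0) → MISS  vc=[63, 40, 39, 8]
12: 0x3e (blk 15, set 7) → MISS  vc=[63, 40, 39, 8, 55]
13: 0x5f (blk 23, set 7) → MISS  vc=[40, 39, 8, 55, 15]
14: 0x3d (blk 15, set 7) → VC-HIT  vc=[40, 39, 8, 55, 23]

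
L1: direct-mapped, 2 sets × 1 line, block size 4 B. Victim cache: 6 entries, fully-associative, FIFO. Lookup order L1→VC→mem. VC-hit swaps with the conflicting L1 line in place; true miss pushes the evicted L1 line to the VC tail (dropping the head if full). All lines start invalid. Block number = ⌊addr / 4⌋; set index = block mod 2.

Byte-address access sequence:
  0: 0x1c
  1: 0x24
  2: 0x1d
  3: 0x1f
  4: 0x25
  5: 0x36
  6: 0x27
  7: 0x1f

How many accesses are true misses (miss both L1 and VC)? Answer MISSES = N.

MISSES = 3

0: 0x1c (blk 7, set 1) → MISS  vc=[]
1: 0x24 (blk 9, set 1) → MISS  vc=[7]
2: 0x1d (blk 7, set 1) → VC-HIT  vc=[9]
3: 0x1f (blk 7, set 1) → L1-HIT  vc=[9]
4: 0x25 (blk 9, set 1) → VC-HIT  vc=[7]
5: 0x36 (blk 13, set 1) → MISS  vc=[7, 9]
6: 0x27 (blk 9, set 1) → VC-HIT  vc=[7, 13]
7: 0x1f (blk 7, set 1) → VC-HIT  vc=[9, 13]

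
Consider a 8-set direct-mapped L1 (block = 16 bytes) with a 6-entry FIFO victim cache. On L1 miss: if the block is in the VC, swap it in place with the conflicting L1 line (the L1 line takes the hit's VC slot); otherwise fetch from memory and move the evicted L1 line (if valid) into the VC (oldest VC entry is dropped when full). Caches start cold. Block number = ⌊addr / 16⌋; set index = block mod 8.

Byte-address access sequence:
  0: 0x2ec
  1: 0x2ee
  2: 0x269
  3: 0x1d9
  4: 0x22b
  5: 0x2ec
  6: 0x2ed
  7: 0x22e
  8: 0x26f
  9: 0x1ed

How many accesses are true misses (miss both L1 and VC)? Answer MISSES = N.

MISSES = 5

0: 0x2ec (blk 46, set 6) → MISS  vc=[]
1: 0x2ee (blk 46, set 6) → L1-HIT  vc=[]
2: 0x269 (blk 38, set 6) → MISS  vc=[46]
3: 0x1d9 (blk 29, set 5) → MISS  vc=[46]
4: 0x22b (blk 34, set 2) → MISS  vc=[46]
5: 0x2ec (blk 46, set 6) → VC-HIT  vc=[38]
6: 0x2ed (blk 46, set 6) → L1-HIT  vc=[38]
7: 0x22e (blk 34, set 2) → L1-HIT  vc=[38]
8: 0x26f (blk 38, set 6) → VC-HIT  vc=[46]
9: 0x1ed (blk 30, set 6) → MISS  vc=[46, 38]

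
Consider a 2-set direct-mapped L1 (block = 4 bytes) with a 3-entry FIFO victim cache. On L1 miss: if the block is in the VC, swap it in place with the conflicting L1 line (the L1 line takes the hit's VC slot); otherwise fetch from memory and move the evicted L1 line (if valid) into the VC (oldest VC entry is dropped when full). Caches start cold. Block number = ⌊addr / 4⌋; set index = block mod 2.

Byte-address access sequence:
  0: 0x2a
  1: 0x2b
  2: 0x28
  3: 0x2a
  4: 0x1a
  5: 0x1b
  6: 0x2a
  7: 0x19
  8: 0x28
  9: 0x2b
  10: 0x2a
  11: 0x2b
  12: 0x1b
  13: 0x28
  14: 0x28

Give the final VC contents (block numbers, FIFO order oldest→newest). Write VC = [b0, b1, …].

VC = [6]

  [0] addr=0x2a blk=10 s=0: MISS | VC []
  [1] addr=0x2b blk=10 s=0: L1-HIT | VC []
  [2] addr=0x28 blk=10 s=0: L1-HIT | VC []
  [3] addr=0x2a blk=10 s=0: L1-HIT | VC []
  [4] addr=0x1a blk=6 s=0: MISS | VC [10]
  [5] addr=0x1b blk=6 s=0: L1-HIT | VC [10]
  [6] addr=0x2a blk=10 s=0: VC-HIT | VC [6]
  [7] addr=0x19 blk=6 s=0: VC-HIT | VC [10]
  [8] addr=0x28 blk=10 s=0: VC-HIT | VC [6]
  [9] addr=0x2b blk=10 s=0: L1-HIT | VC [6]
  [10] addr=0x2a blk=10 s=0: L1-HIT | VC [6]
  [11] addr=0x2b blk=10 s=0: L1-HIT | VC [6]
  [12] addr=0x1b blk=6 s=0: VC-HIT | VC [10]
  [13] addr=0x28 blk=10 s=0: VC-HIT | VC [6]
  [14] addr=0x28 blk=10 s=0: L1-HIT | VC [6]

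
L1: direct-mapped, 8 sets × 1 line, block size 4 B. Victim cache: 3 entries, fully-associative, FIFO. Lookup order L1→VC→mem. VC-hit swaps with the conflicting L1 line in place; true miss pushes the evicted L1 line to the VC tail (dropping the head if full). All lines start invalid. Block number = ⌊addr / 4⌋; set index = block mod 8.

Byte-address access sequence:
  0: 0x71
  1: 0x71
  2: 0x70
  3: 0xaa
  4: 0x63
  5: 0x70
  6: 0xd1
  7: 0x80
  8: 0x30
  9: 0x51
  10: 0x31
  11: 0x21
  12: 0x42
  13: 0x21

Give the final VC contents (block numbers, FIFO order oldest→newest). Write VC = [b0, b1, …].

#0 0x71→b28/s4 MISS; vc=[]
#1 0x71→b28/s4 L1-HIT; vc=[]
#2 0x70→b28/s4 L1-HIT; vc=[]
#3 0xaa→b42/s2 MISS; vc=[]
#4 0x63→b24/s0 MISS; vc=[]
#5 0x70→b28/s4 L1-HIT; vc=[]
#6 0xd1→b52/s4 MISS; vc=[28]
#7 0x80→b32/s0 MISS; vc=[28,24]
#8 0x30→b12/s4 MISS; vc=[28,24,52]
#9 0x51→b20/s4 MISS; vc=[24,52,12]
#10 0x31→b12/s4 VC-HIT; vc=[24,52,20]
#11 0x21→b8/s0 MISS; vc=[52,20,32]
#12 0x42→b16/s0 MISS; vc=[20,32,8]
#13 0x21→b8/s0 VC-HIT; vc=[20,32,16]

VC = [20, 32, 16]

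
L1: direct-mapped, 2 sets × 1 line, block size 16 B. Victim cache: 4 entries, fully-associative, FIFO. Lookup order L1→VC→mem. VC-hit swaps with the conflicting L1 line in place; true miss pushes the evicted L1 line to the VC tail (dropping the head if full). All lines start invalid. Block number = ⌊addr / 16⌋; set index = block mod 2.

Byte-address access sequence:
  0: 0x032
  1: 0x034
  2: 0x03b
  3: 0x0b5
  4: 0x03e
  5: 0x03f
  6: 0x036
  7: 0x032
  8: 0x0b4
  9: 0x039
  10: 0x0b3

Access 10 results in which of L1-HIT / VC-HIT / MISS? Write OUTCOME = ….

OUTCOME = VC-HIT

0: 0x32 (blk 3, set 1) → MISS  vc=[]
1: 0x34 (blk 3, set 1) → L1-HIT  vc=[]
2: 0x3b (blk 3, set 1) → L1-HIT  vc=[]
3: 0xb5 (blk 11, set 1) → MISS  vc=[3]
4: 0x3e (blk 3, set 1) → VC-HIT  vc=[11]
5: 0x3f (blk 3, set 1) → L1-HIT  vc=[11]
6: 0x36 (blk 3, set 1) → L1-HIT  vc=[11]
7: 0x32 (blk 3, set 1) → L1-HIT  vc=[11]
8: 0xb4 (blk 11, set 1) → VC-HIT  vc=[3]
9: 0x39 (blk 3, set 1) → VC-HIT  vc=[11]
10: 0xb3 (blk 11, set 1) → VC-HIT  vc=[3]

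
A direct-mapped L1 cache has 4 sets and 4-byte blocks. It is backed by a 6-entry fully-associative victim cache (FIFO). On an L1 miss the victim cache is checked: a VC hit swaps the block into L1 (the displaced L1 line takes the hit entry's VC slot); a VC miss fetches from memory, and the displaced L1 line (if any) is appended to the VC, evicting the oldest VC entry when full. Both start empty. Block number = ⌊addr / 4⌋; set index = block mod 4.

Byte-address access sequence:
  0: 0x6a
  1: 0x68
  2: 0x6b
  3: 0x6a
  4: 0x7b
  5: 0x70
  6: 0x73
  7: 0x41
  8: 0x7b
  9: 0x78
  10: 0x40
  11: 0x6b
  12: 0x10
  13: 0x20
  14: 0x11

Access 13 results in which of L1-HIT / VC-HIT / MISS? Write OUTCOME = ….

0: 0x6a (blk 26, set 2) → MISS  vc=[]
1: 0x68 (blk 26, set 2) → L1-HIT  vc=[]
2: 0x6b (blk 26, set 2) → L1-HIT  vc=[]
3: 0x6a (blk 26, set 2) → L1-HIT  vc=[]
4: 0x7b (blk 30, set 2) → MISS  vc=[26]
5: 0x70 (blk 28, set 0) → MISS  vc=[26]
6: 0x73 (blk 28, set 0) → L1-HIT  vc=[26]
7: 0x41 (blk 16, set 0) → MISS  vc=[26, 28]
8: 0x7b (blk 30, set 2) → L1-HIT  vc=[26, 28]
9: 0x78 (blk 30, set 2) → L1-HIT  vc=[26, 28]
10: 0x40 (blk 16, set 0) → L1-HIT  vc=[26, 28]
11: 0x6b (blk 26, set 2) → VC-HIT  vc=[30, 28]
12: 0x10 (blk 4, set 0) → MISS  vc=[30, 28, 16]
13: 0x20 (blk 8, set 0) → MISS  vc=[30, 28, 16, 4]
14: 0x11 (blk 4, set 0) → VC-HIT  vc=[30, 28, 16, 8]

OUTCOME = MISS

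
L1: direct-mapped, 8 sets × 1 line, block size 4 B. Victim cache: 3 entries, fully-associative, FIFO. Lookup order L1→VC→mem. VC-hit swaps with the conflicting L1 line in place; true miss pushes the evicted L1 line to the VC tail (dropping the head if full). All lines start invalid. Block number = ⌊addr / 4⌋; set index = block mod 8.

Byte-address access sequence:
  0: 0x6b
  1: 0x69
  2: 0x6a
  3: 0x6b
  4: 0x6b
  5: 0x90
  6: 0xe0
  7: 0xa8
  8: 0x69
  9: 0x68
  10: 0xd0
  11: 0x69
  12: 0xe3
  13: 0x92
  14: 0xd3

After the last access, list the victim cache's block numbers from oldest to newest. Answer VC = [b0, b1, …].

#0 0x6b→b26/s2 MISS; vc=[]
#1 0x69→b26/s2 L1-HIT; vc=[]
#2 0x6a→b26/s2 L1-HIT; vc=[]
#3 0x6b→b26/s2 L1-HIT; vc=[]
#4 0x6b→b26/s2 L1-HIT; vc=[]
#5 0x90→b36/s4 MISS; vc=[]
#6 0xe0→b56/s0 MISS; vc=[]
#7 0xa8→b42/s2 MISS; vc=[26]
#8 0x69→b26/s2 VC-HIT; vc=[42]
#9 0x68→b26/s2 L1-HIT; vc=[42]
#10 0xd0→b52/s4 MISS; vc=[42,36]
#11 0x69→b26/s2 L1-HIT; vc=[42,36]
#12 0xe3→b56/s0 L1-HIT; vc=[42,36]
#13 0x92→b36/s4 VC-HIT; vc=[42,52]
#14 0xd3→b52/s4 VC-HIT; vc=[42,36]

VC = [42, 36]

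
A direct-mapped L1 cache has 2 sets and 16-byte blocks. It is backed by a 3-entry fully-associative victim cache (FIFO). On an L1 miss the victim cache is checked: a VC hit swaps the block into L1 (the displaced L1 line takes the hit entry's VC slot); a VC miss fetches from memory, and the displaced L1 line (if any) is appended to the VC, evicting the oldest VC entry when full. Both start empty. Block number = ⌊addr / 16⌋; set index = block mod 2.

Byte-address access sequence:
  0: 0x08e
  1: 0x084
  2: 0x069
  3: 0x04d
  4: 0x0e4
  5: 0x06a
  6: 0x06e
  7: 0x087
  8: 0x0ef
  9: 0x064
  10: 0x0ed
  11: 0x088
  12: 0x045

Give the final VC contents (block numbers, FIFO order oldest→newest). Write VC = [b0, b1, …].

0: 0x8e (blk 8, set 0) → MISS  vc=[]
1: 0x84 (blk 8, set 0) → L1-HIT  vc=[]
2: 0x69 (blk 6, set 0) → MISS  vc=[8]
3: 0x4d (blk 4, set 0) → MISS  vc=[8, 6]
4: 0xe4 (blk 14, set 0) → MISS  vc=[8, 6, 4]
5: 0x6a (blk 6, set 0) → VC-HIT  vc=[8, 14, 4]
6: 0x6e (blk 6, set 0) → L1-HIT  vc=[8, 14, 4]
7: 0x87 (blk 8, set 0) → VC-HIT  vc=[6, 14, 4]
8: 0xef (blk 14, set 0) → VC-HIT  vc=[6, 8, 4]
9: 0x64 (blk 6, set 0) → VC-HIT  vc=[14, 8, 4]
10: 0xed (blk 14, set 0) → VC-HIT  vc=[6, 8, 4]
11: 0x88 (blk 8, set 0) → VC-HIT  vc=[6, 14, 4]
12: 0x45 (blk 4, set 0) → VC-HIT  vc=[6, 14, 8]

VC = [6, 14, 8]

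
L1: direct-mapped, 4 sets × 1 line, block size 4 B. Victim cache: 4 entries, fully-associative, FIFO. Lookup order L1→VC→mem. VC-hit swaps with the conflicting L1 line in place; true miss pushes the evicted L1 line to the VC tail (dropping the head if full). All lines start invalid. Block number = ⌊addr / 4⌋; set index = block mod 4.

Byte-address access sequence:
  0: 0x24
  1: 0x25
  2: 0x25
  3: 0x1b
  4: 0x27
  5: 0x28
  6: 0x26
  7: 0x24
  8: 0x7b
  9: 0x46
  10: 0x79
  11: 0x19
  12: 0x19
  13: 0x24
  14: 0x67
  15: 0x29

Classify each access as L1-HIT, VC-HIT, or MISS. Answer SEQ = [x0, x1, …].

0: 0x24 (blk 9, set 1) → MISS  vc=[]
1: 0x25 (blk 9, set 1) → L1-HIT  vc=[]
2: 0x25 (blk 9, set 1) → L1-HIT  vc=[]
3: 0x1b (blk 6, set 2) → MISS  vc=[]
4: 0x27 (blk 9, set 1) → L1-HIT  vc=[]
5: 0x28 (blk 10, set 2) → MISS  vc=[6]
6: 0x26 (blk 9, set 1) → L1-HIT  vc=[6]
7: 0x24 (blk 9, set 1) → L1-HIT  vc=[6]
8: 0x7b (blk 30, set 2) → MISS  vc=[6, 10]
9: 0x46 (blk 17, set 1) → MISS  vc=[6, 10, 9]
10: 0x79 (blk 30, set 2) → L1-HIT  vc=[6, 10, 9]
11: 0x19 (blk 6, set 2) → VC-HIT  vc=[30, 10, 9]
12: 0x19 (blk 6, set 2) → L1-HIT  vc=[30, 10, 9]
13: 0x24 (blk 9, set 1) → VC-HIT  vc=[30, 10, 17]
14: 0x67 (blk 25, set 1) → MISS  vc=[30, 10, 17, 9]
15: 0x29 (blk 10, set 2) → VC-HIT  vc=[30, 6, 17, 9]

SEQ = [MISS, L1-HIT, L1-HIT, MISS, L1-HIT, MISS, L1-HIT, L1-HIT, MISS, MISS, L1-HIT, VC-HIT, L1-HIT, VC-HIT, MISS, VC-HIT]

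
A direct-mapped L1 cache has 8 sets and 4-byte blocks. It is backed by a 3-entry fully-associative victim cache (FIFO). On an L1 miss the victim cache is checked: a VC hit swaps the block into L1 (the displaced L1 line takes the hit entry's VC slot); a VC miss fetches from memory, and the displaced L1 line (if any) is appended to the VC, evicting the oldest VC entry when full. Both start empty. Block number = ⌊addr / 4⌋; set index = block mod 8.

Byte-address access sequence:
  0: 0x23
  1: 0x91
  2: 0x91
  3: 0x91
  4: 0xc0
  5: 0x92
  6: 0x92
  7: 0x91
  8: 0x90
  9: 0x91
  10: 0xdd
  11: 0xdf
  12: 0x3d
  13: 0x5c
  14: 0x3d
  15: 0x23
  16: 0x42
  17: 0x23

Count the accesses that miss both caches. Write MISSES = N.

MISSES = 7

  [0] addr=0x23 blk=8 s=0: MISS | VC []
  [1] addr=0x91 blk=36 s=4: MISS | VC []
  [2] addr=0x91 blk=36 s=4: L1-HIT | VC []
  [3] addr=0x91 blk=36 s=4: L1-HIT | VC []
  [4] addr=0xc0 blk=48 s=0: MISS | VC [8]
  [5] addr=0x92 blk=36 s=4: L1-HIT | VC [8]
  [6] addr=0x92 blk=36 s=4: L1-HIT | VC [8]
  [7] addr=0x91 blk=36 s=4: L1-HIT | VC [8]
  [8] addr=0x90 blk=36 s=4: L1-HIT | VC [8]
  [9] addr=0x91 blk=36 s=4: L1-HIT | VC [8]
  [10] addr=0xdd blk=55 s=7: MISS | VC [8]
  [11] addr=0xdf blk=55 s=7: L1-HIT | VC [8]
  [12] addr=0x3d blk=15 s=7: MISS | VC [8, 55]
  [13] addr=0x5c blk=23 s=7: MISS | VC [8, 55, 15]
  [14] addr=0x3d blk=15 s=7: VC-HIT | VC [8, 55, 23]
  [15] addr=0x23 blk=8 s=0: VC-HIT | VC [48, 55, 23]
  [16] addr=0x42 blk=16 s=0: MISS | VC [55, 23, 8]
  [17] addr=0x23 blk=8 s=0: VC-HIT | VC [55, 23, 16]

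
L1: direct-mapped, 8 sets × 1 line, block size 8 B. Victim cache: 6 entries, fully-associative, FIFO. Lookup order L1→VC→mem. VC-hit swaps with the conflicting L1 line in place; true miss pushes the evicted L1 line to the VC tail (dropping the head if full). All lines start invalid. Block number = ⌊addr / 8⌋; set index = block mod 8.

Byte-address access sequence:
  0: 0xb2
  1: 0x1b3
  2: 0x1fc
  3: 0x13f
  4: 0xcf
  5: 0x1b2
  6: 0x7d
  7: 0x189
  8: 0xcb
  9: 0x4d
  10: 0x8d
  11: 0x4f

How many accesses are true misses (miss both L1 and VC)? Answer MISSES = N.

0: 0xb2 (blk 22, set 6) → MISS  vc=[]
1: 0x1b3 (blk 54, set 6) → MISS  vc=[22]
2: 0x1fc (blk 63, set 7) → MISS  vc=[22]
3: 0x13f (blk 39, set 7) → MISS  vc=[22, 63]
4: 0xcf (blk 25, set 1) → MISS  vc=[22, 63]
5: 0x1b2 (blk 54, set 6) → L1-HIT  vc=[22, 63]
6: 0x7d (blk 15, set 7) → MISS  vc=[22, 63, 39]
7: 0x189 (blk 49, set 1) → MISS  vc=[22, 63, 39, 25]
8: 0xcb (blk 25, set 1) → VC-HIT  vc=[22, 63, 39, 49]
9: 0x4d (blk 9, set 1) → MISS  vc=[22, 63, 39, 49, 25]
10: 0x8d (blk 17, set 1) → MISS  vc=[22, 63, 39, 49, 25, 9]
11: 0x4f (blk 9, set 1) → VC-HIT  vc=[22, 63, 39, 49, 25, 17]

MISSES = 9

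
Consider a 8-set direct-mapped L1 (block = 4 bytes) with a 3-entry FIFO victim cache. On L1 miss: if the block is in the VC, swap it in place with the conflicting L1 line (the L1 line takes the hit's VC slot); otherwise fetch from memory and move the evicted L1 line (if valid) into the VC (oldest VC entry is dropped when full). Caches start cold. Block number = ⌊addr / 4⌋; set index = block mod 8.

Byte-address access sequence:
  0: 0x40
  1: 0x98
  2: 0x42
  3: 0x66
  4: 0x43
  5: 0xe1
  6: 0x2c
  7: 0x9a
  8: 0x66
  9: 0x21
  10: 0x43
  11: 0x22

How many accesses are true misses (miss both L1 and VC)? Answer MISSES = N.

MISSES = 6

  [0] addr=0x40 blk=16 s=0: MISS | VC []
  [1] addr=0x98 blk=38 s=6: MISS | VC []
  [2] addr=0x42 blk=16 s=0: L1-HIT | VC []
  [3] addr=0x66 blk=25 s=1: MISS | VC []
  [4] addr=0x43 blk=16 s=0: L1-HIT | VC []
  [5] addr=0xe1 blk=56 s=0: MISS | VC [16]
  [6] addr=0x2c blk=11 s=3: MISS | VC [16]
  [7] addr=0x9a blk=38 s=6: L1-HIT | VC [16]
  [8] addr=0x66 blk=25 s=1: L1-HIT | VC [16]
  [9] addr=0x21 blk=8 s=0: MISS | VC [16, 56]
  [10] addr=0x43 blk=16 s=0: VC-HIT | VC [8, 56]
  [11] addr=0x22 blk=8 s=0: VC-HIT | VC [16, 56]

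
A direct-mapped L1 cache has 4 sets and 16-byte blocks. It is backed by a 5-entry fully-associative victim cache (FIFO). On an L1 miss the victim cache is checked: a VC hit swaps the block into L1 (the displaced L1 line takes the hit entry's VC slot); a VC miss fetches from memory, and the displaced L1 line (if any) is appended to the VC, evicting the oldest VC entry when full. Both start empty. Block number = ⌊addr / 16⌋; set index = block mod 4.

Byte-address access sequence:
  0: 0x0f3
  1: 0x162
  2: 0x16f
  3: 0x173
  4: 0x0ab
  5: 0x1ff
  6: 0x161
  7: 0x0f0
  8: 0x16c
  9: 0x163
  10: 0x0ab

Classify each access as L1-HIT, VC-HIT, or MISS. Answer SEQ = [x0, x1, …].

  [0] addr=0xf3 blk=15 s=3: MISS | VC []
  [1] addr=0x162 blk=22 s=2: MISS | VC []
  [2] addr=0x16f blk=22 s=2: L1-HIT | VC []
  [3] addr=0x173 blk=23 s=3: MISS | VC [15]
  [4] addr=0xab blk=10 s=2: MISS | VC [15, 22]
  [5] addr=0x1ff blk=31 s=3: MISS | VC [15, 22, 23]
  [6] addr=0x161 blk=22 s=2: VC-HIT | VC [15, 10, 23]
  [7] addr=0xf0 blk=15 s=3: VC-HIT | VC [31, 10, 23]
  [8] addr=0x16c blk=22 s=2: L1-HIT | VC [31, 10, 23]
  [9] addr=0x163 blk=22 s=2: L1-HIT | VC [31, 10, 23]
  [10] addr=0xab blk=10 s=2: VC-HIT | VC [31, 22, 23]

SEQ = [MISS, MISS, L1-HIT, MISS, MISS, MISS, VC-HIT, VC-HIT, L1-HIT, L1-HIT, VC-HIT]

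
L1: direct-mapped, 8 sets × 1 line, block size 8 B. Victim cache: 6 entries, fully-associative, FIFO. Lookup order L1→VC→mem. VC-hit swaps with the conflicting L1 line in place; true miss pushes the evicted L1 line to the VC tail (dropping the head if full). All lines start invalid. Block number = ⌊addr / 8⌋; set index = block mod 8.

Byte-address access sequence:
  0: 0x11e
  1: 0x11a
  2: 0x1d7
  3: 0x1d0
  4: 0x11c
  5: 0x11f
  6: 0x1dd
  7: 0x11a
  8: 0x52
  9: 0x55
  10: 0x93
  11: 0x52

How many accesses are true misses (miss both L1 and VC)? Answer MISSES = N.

MISSES = 5

  [0] addr=0x11e blk=35 s=3: MISS | VC []
  [1] addr=0x11a blk=35 s=3: L1-HIT | VC []
  [2] addr=0x1d7 blk=58 s=2: MISS | VC []
  [3] addr=0x1d0 blk=58 s=2: L1-HIT | VC []
  [4] addr=0x11c blk=35 s=3: L1-HIT | VC []
  [5] addr=0x11f blk=35 s=3: L1-HIT | VC []
  [6] addr=0x1dd blk=59 s=3: MISS | VC [35]
  [7] addr=0x11a blk=35 s=3: VC-HIT | VC [59]
  [8] addr=0x52 blk=10 s=2: MISS | VC [59, 58]
  [9] addr=0x55 blk=10 s=2: L1-HIT | VC [59, 58]
  [10] addr=0x93 blk=18 s=2: MISS | VC [59, 58, 10]
  [11] addr=0x52 blk=10 s=2: VC-HIT | VC [59, 58, 18]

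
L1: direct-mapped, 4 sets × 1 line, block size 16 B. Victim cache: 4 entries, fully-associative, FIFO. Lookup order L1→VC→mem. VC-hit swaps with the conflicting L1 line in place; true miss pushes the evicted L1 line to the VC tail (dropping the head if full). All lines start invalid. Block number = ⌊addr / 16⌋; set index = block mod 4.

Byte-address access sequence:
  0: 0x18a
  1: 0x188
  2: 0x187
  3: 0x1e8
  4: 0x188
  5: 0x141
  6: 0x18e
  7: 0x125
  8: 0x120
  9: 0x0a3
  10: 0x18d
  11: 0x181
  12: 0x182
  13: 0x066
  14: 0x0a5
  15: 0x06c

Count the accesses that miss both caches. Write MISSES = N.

MISSES = 6

0: 0x18a (blk 24, set 0) → MISS  vc=[]
1: 0x188 (blk 24, set 0) → L1-HIT  vc=[]
2: 0x187 (blk 24, set 0) → L1-HIT  vc=[]
3: 0x1e8 (blk 30, set 2) → MISS  vc=[]
4: 0x188 (blk 24, set 0) → L1-HIT  vc=[]
5: 0x141 (blk 20, set 0) → MISS  vc=[24]
6: 0x18e (blk 24, set 0) → VC-HIT  vc=[20]
7: 0x125 (blk 18, set 2) → MISS  vc=[20, 30]
8: 0x120 (blk 18, set 2) → L1-HIT  vc=[20, 30]
9: 0xa3 (blk 10, set 2) → MISS  vc=[20, 30, 18]
10: 0x18d (blk 24, set 0) → L1-HIT  vc=[20, 30, 18]
11: 0x181 (blk 24, set 0) → L1-HIT  vc=[20, 30, 18]
12: 0x182 (blk 24, set 0) → L1-HIT  vc=[20, 30, 18]
13: 0x66 (blk 6, set 2) → MISS  vc=[20, 30, 18, 10]
14: 0xa5 (blk 10, set 2) → VC-HIT  vc=[20, 30, 18, 6]
15: 0x6c (blk 6, set 2) → VC-HIT  vc=[20, 30, 18, 10]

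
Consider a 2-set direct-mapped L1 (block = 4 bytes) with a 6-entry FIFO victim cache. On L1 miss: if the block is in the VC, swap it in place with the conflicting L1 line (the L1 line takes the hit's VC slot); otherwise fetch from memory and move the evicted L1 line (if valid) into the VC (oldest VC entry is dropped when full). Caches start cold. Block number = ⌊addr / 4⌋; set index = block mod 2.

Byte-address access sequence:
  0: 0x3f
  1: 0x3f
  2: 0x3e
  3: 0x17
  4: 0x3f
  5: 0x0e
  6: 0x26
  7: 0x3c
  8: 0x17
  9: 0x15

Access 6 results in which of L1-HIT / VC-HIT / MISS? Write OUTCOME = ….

OUTCOME = MISS

0: 0x3f (blk 15, set 1) → MISS  vc=[]
1: 0x3f (blk 15, set 1) → L1-HIT  vc=[]
2: 0x3e (blk 15, set 1) → L1-HIT  vc=[]
3: 0x17 (blk 5, set 1) → MISS  vc=[15]
4: 0x3f (blk 15, set 1) → VC-HIT  vc=[5]
5: 0xe (blk 3, set 1) → MISS  vc=[5, 15]
6: 0x26 (blk 9, set 1) → MISS  vc=[5, 15, 3]
7: 0x3c (blk 15, set 1) → VC-HIT  vc=[5, 9, 3]
8: 0x17 (blk 5, set 1) → VC-HIT  vc=[15, 9, 3]
9: 0x15 (blk 5, set 1) → L1-HIT  vc=[15, 9, 3]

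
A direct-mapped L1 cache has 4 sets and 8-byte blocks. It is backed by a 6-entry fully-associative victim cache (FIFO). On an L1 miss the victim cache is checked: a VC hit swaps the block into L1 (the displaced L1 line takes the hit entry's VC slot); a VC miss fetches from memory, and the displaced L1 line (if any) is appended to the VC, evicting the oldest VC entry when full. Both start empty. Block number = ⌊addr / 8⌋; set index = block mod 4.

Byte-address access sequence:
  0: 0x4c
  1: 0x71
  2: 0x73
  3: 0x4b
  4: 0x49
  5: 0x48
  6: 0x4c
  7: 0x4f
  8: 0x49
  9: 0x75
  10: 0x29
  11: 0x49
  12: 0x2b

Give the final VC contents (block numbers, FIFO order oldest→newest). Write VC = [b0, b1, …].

VC = [9]

0: 0x4c (blk 9, set 1) → MISS  vc=[]
1: 0x71 (blk 14, set 2) → MISS  vc=[]
2: 0x73 (blk 14, set 2) → L1-HIT  vc=[]
3: 0x4b (blk 9, set 1) → L1-HIT  vc=[]
4: 0x49 (blk 9, set 1) → L1-HIT  vc=[]
5: 0x48 (blk 9, set 1) → L1-HIT  vc=[]
6: 0x4c (blk 9, set 1) → L1-HIT  vc=[]
7: 0x4f (blk 9, set 1) → L1-HIT  vc=[]
8: 0x49 (blk 9, set 1) → L1-HIT  vc=[]
9: 0x75 (blk 14, set 2) → L1-HIT  vc=[]
10: 0x29 (blk 5, set 1) → MISS  vc=[9]
11: 0x49 (blk 9, set 1) → VC-HIT  vc=[5]
12: 0x2b (blk 5, set 1) → VC-HIT  vc=[9]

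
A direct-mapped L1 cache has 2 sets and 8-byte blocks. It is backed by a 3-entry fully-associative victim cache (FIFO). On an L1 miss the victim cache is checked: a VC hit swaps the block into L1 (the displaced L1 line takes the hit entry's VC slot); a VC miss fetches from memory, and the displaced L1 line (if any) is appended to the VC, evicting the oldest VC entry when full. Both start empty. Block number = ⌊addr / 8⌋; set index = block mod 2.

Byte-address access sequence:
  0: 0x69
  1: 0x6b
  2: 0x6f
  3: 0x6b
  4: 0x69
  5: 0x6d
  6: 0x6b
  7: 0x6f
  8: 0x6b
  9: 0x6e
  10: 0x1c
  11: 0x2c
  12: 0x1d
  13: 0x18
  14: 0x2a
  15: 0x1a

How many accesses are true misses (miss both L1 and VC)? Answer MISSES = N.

  [0] addr=0x69 blk=13 s=1: MISS | VC []
  [1] addr=0x6b blk=13 s=1: L1-HIT | VC []
  [2] addr=0x6f blk=13 s=1: L1-HIT | VC []
  [3] addr=0x6b blk=13 s=1: L1-HIT | VC []
  [4] addr=0x69 blk=13 s=1: L1-HIT | VC []
  [5] addr=0x6d blk=13 s=1: L1-HIT | VC []
  [6] addr=0x6b blk=13 s=1: L1-HIT | VC []
  [7] addr=0x6f blk=13 s=1: L1-HIT | VC []
  [8] addr=0x6b blk=13 s=1: L1-HIT | VC []
  [9] addr=0x6e blk=13 s=1: L1-HIT | VC []
  [10] addr=0x1c blk=3 s=1: MISS | VC [13]
  [11] addr=0x2c blk=5 s=1: MISS | VC [13, 3]
  [12] addr=0x1d blk=3 s=1: VC-HIT | VC [13, 5]
  [13] addr=0x18 blk=3 s=1: L1-HIT | VC [13, 5]
  [14] addr=0x2a blk=5 s=1: VC-HIT | VC [13, 3]
  [15] addr=0x1a blk=3 s=1: VC-HIT | VC [13, 5]

MISSES = 3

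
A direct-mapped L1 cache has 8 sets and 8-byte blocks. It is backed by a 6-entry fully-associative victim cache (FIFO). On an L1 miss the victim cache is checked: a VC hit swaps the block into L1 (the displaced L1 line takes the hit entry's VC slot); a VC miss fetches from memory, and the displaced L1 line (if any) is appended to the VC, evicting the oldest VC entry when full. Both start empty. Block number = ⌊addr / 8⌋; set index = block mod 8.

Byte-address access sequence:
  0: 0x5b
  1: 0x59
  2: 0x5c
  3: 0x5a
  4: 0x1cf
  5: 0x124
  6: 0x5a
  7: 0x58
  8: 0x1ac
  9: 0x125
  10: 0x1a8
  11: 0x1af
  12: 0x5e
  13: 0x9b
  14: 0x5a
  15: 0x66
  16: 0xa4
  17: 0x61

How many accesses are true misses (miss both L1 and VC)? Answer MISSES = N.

MISSES = 7

#0 0x5b→b11/s3 MISS; vc=[]
#1 0x59→b11/s3 L1-HIT; vc=[]
#2 0x5c→b11/s3 L1-HIT; vc=[]
#3 0x5a→b11/s3 L1-HIT; vc=[]
#4 0x1cf→b57/s1 MISS; vc=[]
#5 0x124→b36/s4 MISS; vc=[]
#6 0x5a→b11/s3 L1-HIT; vc=[]
#7 0x58→b11/s3 L1-HIT; vc=[]
#8 0x1ac→b53/s5 MISS; vc=[]
#9 0x125→b36/s4 L1-HIT; vc=[]
#10 0x1a8→b53/s5 L1-HIT; vc=[]
#11 0x1af→b53/s5 L1-HIT; vc=[]
#12 0x5e→b11/s3 L1-HIT; vc=[]
#13 0x9b→b19/s3 MISS; vc=[11]
#14 0x5a→b11/s3 VC-HIT; vc=[19]
#15 0x66→b12/s4 MISS; vc=[19,36]
#16 0xa4→b20/s4 MISS; vc=[19,36,12]
#17 0x61→b12/s4 VC-HIT; vc=[19,36,20]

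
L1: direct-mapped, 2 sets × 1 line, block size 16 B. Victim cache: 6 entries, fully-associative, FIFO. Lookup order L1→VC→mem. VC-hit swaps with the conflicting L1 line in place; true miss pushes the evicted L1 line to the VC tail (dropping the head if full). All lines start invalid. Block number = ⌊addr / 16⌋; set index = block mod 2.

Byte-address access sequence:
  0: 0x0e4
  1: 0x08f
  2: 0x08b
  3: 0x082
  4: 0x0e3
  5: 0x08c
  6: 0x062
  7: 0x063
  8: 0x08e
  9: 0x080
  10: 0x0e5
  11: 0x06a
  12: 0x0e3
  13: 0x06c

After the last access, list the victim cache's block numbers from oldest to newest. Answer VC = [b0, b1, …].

  [0] addr=0xe4 blk=14 s=0: MISS | VC []
  [1] addr=0x8f blk=8 s=0: MISS | VC [14]
  [2] addr=0x8b blk=8 s=0: L1-HIT | VC [14]
  [3] addr=0x82 blk=8 s=0: L1-HIT | VC [14]
  [4] addr=0xe3 blk=14 s=0: VC-HIT | VC [8]
  [5] addr=0x8c blk=8 s=0: VC-HIT | VC [14]
  [6] addr=0x62 blk=6 s=0: MISS | VC [14, 8]
  [7] addr=0x63 blk=6 s=0: L1-HIT | VC [14, 8]
  [8] addr=0x8e blk=8 s=0: VC-HIT | VC [14, 6]
  [9] addr=0x80 blk=8 s=0: L1-HIT | VC [14, 6]
  [10] addr=0xe5 blk=14 s=0: VC-HIT | VC [8, 6]
  [11] addr=0x6a blk=6 s=0: VC-HIT | VC [8, 14]
  [12] addr=0xe3 blk=14 s=0: VC-HIT | VC [8, 6]
  [13] addr=0x6c blk=6 s=0: VC-HIT | VC [8, 14]

VC = [8, 14]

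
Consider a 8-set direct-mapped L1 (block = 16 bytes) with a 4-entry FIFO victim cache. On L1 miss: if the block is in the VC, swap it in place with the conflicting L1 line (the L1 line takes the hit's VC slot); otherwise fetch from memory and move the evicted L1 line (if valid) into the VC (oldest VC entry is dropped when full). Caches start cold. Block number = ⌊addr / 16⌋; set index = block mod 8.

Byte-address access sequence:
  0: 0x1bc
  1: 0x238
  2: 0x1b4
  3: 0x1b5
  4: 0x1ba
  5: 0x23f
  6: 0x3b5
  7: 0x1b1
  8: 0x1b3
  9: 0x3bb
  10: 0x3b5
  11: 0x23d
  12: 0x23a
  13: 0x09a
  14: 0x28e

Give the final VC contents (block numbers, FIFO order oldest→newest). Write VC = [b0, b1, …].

#0 0x1bc→b27/s3 MISS; vc=[]
#1 0x238→b35/s3 MISS; vc=[27]
#2 0x1b4→b27/s3 VC-HIT; vc=[35]
#3 0x1b5→b27/s3 L1-HIT; vc=[35]
#4 0x1ba→b27/s3 L1-HIT; vc=[35]
#5 0x23f→b35/s3 VC-HIT; vc=[27]
#6 0x3b5→b59/s3 MISS; vc=[27,35]
#7 0x1b1→b27/s3 VC-HIT; vc=[59,35]
#8 0x1b3→b27/s3 L1-HIT; vc=[59,35]
#9 0x3bb→b59/s3 VC-HIT; vc=[27,35]
#10 0x3b5→b59/s3 L1-HIT; vc=[27,35]
#11 0x23d→b35/s3 VC-HIT; vc=[27,59]
#12 0x23a→b35/s3 L1-HIT; vc=[27,59]
#13 0x9a→b9/s1 MISS; vc=[27,59]
#14 0x28e→b40/s0 MISS; vc=[27,59]

VC = [27, 59]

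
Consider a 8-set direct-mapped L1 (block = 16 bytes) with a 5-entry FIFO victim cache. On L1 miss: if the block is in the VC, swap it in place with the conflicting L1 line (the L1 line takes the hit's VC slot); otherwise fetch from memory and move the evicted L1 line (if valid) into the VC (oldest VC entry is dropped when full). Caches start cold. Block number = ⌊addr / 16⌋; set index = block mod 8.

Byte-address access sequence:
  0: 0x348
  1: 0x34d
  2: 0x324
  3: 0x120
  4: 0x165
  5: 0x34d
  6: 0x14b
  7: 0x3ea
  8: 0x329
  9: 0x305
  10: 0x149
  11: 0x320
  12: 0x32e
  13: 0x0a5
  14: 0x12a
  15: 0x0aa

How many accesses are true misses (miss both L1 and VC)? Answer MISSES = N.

MISSES = 8

  [0] addr=0x348 blk=52 s=4: MISS | VC []
  [1] addr=0x34d blk=52 s=4: L1-HIT | VC []
  [2] addr=0x324 blk=50 s=2: MISS | VC []
  [3] addr=0x120 blk=18 s=2: MISS | VC [50]
  [4] addr=0x165 blk=22 s=6: MISS | VC [50]
  [5] addr=0x34d blk=52 s=4: L1-HIT | VC [50]
  [6] addr=0x14b blk=20 s=4: MISS | VC [50, 52]
  [7] addr=0x3ea blk=62 s=6: MISS | VC [50, 52, 22]
  [8] addr=0x329 blk=50 s=2: VC-HIT | VC [18, 52, 22]
  [9] addr=0x305 blk=48 s=0: MISS | VC [18, 52, 22]
  [10] addr=0x149 blk=20 s=4: L1-HIT | VC [18, 52, 22]
  [11] addr=0x320 blk=50 s=2: L1-HIT | VC [18, 52, 22]
  [12] addr=0x32e blk=50 s=2: L1-HIT | VC [18, 52, 22]
  [13] addr=0xa5 blk=10 s=2: MISS | VC [18, 52, 22, 50]
  [14] addr=0x12a blk=18 s=2: VC-HIT | VC [10, 52, 22, 50]
  [15] addr=0xaa blk=10 s=2: VC-HIT | VC [18, 52, 22, 50]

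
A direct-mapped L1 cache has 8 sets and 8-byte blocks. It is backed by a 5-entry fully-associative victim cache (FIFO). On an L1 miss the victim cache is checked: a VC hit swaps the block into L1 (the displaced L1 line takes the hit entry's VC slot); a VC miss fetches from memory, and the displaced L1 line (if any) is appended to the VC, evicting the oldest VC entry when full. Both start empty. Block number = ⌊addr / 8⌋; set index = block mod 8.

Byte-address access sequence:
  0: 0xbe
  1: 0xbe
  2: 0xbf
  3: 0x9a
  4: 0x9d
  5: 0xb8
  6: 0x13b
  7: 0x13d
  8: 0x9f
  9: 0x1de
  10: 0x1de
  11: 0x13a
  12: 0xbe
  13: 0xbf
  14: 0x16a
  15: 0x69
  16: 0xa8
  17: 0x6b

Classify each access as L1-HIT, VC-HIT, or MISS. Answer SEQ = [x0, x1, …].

SEQ = [MISS, L1-HIT, L1-HIT, MISS, L1-HIT, L1-HIT, MISS, L1-HIT, L1-HIT, MISS, L1-HIT, L1-HIT, VC-HIT, L1-HIT, MISS, MISS, MISS, VC-HIT]

0: 0xbe (blk 23, set 7) → MISS  vc=[]
1: 0xbe (blk 23, set 7) → L1-HIT  vc=[]
2: 0xbf (blk 23, set 7) → L1-HIT  vc=[]
3: 0x9a (blk 19, set 3) → MISS  vc=[]
4: 0x9d (blk 19, set 3) → L1-HIT  vc=[]
5: 0xb8 (blk 23, set 7) → L1-HIT  vc=[]
6: 0x13b (blk 39, set 7) → MISS  vc=[23]
7: 0x13d (blk 39, set 7) → L1-HIT  vc=[23]
8: 0x9f (blk 19, set 3) → L1-HIT  vc=[23]
9: 0x1de (blk 59, set 3) → MISS  vc=[23, 19]
10: 0x1de (blk 59, set 3) → L1-HIT  vc=[23, 19]
11: 0x13a (blk 39, set 7) → L1-HIT  vc=[23, 19]
12: 0xbe (blk 23, set 7) → VC-HIT  vc=[39, 19]
13: 0xbf (blk 23, set 7) → L1-HIT  vc=[39, 19]
14: 0x16a (blk 45, set 5) → MISS  vc=[39, 19]
15: 0x69 (blk 13, set 5) → MISS  vc=[39, 19, 45]
16: 0xa8 (blk 21, set 5) → MISS  vc=[39, 19, 45, 13]
17: 0x6b (blk 13, set 5) → VC-HIT  vc=[39, 19, 45, 21]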